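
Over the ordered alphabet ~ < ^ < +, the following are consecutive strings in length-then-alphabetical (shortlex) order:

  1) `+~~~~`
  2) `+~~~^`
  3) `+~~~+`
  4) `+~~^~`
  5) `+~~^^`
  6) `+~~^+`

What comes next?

Find the rightmost character of +~~^+ below +, bump it to the next letter, and reset everything to its right to ~.

+~~+~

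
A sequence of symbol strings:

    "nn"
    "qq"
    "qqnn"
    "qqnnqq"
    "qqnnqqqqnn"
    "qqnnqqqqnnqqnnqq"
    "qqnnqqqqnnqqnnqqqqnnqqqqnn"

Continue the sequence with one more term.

qqnnqqqqnnqqnnqqqqnnqqqqnnqqnnqqqqnnqqnnqq

This is a Fibonacci-style word recurrence s(k) = s(k−1)·s(k−2): e.g. qq·nn = qqnn.
Continuing: qqnnqqqqnnqqnnqqqqnnqqqqnn · qqnnqqqqnnqqnnqq gives term 8.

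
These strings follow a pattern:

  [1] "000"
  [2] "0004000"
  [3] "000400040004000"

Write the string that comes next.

Every step duplicates the string with '4' between the halves.
So the next term is two copies of 000400040004000 with '4' between the halves.

0004000400040004000400040004000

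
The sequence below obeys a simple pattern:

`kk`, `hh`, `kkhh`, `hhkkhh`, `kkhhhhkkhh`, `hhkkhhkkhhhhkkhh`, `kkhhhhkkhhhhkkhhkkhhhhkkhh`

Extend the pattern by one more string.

Each term (from the third on) is the two preceding terms concatenated in order: term 3 = kk·hh = kkhh.
So term 8 is hhkkhhkkhhhhkkhh·kkhhhhkkhhhhkkhhkkhhhhkkhh.

hhkkhhkkhhhhkkhhkkhhhhkkhhhhkkhhkkhhhhkkhh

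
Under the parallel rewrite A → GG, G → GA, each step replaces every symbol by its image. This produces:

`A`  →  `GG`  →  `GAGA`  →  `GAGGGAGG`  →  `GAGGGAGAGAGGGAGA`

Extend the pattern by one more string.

GAGGGAGAGAGGGAGGGAGGGAGAGAGGGAGG

Applying the rule to each of the 16 symbols of GAGGGAGAGAGGGAGA gives the pieces GA GG GA GA GA GG GA GG GA GG GA GA GA GG GA GG, which concatenate to the answer.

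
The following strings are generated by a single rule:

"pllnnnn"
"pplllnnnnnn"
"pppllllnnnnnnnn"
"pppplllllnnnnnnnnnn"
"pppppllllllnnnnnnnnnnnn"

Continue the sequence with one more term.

Reading off run lengths: p runs 1, 2, 3, 4, 5; l runs 2, 3, 4, 5, 6; n runs 4, 6, 8, 10, 12 — each is linear in n, where the shown terms are n = 2, 3, 4, 5, 6.
For the next term, n = 7, so the run lengths are 6, 7, 14.

pppppplllllllnnnnnnnnnnnnnn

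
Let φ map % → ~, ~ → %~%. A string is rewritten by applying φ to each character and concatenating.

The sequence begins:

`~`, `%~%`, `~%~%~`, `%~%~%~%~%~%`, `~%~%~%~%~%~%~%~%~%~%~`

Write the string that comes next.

Rewriting the 21 symbols of ~%~%~%~%~%~%~%~%~%~%~ one by one yields %~% ~ %~% ~ %~% ~ %~% ~ %~% ~ %~% ~ %~% ~ %~% ~ %~% ~ %~% ~ %~%; concatenated:

%~%~%~%~%~%~%~%~%~%~%~%~%~%~%~%~%~%~%~%~%~%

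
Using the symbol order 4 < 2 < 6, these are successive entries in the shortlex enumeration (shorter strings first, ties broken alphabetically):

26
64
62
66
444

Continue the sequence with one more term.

442

The successor of 444 increments the rightmost position that isn't already 6 and resets every position after it to 4.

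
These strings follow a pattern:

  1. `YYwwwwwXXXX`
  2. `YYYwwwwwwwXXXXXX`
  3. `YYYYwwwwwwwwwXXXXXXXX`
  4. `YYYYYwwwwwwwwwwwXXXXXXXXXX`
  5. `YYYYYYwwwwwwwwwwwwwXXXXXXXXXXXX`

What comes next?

Each string has the form Y^{n} w^{2n+1} X^{2n}, where the shown terms are n = 2, 3, 4, 5, 6.
Setting n = 7 gives 7, 15, 14 characters in each block.

YYYYYYYwwwwwwwwwwwwwwwXXXXXXXXXXXXXX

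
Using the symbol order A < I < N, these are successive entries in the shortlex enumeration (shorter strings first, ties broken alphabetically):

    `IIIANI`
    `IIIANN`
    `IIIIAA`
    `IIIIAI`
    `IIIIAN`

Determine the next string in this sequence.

IIIIIA

The successor of IIIIAN increments the rightmost position that isn't already N and resets every position after it to A.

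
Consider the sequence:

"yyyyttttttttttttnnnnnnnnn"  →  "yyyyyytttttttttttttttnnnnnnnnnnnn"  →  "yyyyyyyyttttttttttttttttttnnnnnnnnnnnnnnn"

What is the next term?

yyyyyyyyyytttttttttttttttttttttnnnnnnnnnnnnnnnnnn

Term n consists of 2n-2 y's, followed by 3n+3 t's, followed by 3n n's, where the shown terms are n = 3, 4, 5.
At n = 6 the blocks have lengths 10, 21, 18.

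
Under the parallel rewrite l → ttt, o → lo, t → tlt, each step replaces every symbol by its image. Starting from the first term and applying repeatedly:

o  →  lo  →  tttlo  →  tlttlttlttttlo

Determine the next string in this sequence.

φ(tlttlttlttttlo) expands symbol-by-symbol to tlt ttt tlt tlt ttt tlt tlt ttt tlt tlt tlt tlt ttt lo; joining the 14 pieces gives the next term.

tltttttlttltttttlttltttttlttlttlttlttttlo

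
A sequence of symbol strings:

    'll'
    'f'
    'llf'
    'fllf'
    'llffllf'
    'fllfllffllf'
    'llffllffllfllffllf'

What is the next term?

fllfllffllfllffllffllfllffllf

Each term (from the third on) is the two preceding terms concatenated in order: term 3 = ll·f = llf.
Continuing: fllfllffllf · llffllffllfllffllf gives term 8.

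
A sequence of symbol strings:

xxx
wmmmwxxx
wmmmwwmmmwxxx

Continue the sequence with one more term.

Every step adds wmmmw at the front: s(k+1) = wmmmw·s(k).
Applying this once more to wmmmwwmmmwxxx:

wmmmwwmmmwwmmmwxxx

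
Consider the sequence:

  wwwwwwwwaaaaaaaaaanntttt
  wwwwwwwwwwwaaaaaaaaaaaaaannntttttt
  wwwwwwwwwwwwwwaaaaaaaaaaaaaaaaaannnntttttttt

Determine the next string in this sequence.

wwwwwwwwwwwwwwwwwaaaaaaaaaaaaaaaaaaaaaannnnntttttttttt

Term n consists of 3n+2 w's, followed by 4n+2 a's, followed by n n's, followed by 2n t's, where the shown terms are n = 2, 3, 4.
For the next term, n = 5, so the run lengths are 17, 22, 5, 10.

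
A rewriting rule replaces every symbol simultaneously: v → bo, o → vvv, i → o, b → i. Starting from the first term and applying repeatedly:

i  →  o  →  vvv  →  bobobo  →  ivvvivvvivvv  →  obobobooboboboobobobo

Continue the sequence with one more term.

Replace each of the 21 characters of obobobooboboboobobobo in place — vvv i vvv i vvv i vvv vvv i vvv i vvv i vvv vvv i vvv i vvv i vvv — and concatenate.

vvvivvvivvvivvvvvvivvvivvvivvvvvvivvvivvvivvv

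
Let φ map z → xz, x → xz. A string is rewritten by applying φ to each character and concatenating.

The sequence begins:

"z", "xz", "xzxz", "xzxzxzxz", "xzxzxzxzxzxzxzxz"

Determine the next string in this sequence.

φ(xzxzxzxzxzxzxzxz) expands symbol-by-symbol to xz xz xz xz xz xz xz xz xz xz xz xz xz xz xz xz; joining the 16 pieces gives the next term.

xzxzxzxzxzxzxzxzxzxzxzxzxzxzxzxz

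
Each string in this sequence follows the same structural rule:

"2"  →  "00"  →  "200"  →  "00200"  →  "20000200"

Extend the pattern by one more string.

0020020000200

From term 3 onward, concatenate the second-to-last term with the last: 2·00 = 200, 00·200 = 00200, …
Continuing: 00200 · 20000200 gives term 6.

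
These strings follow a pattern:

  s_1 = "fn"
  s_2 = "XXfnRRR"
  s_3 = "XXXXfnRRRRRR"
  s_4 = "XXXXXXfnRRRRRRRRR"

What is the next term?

XXXXXXXXfnRRRRRRRRRRRR

Every step adds XX to the front and RRR to the end of the previous string.
One more step from XXXXXXfnRRRRRRRRR gives the answer.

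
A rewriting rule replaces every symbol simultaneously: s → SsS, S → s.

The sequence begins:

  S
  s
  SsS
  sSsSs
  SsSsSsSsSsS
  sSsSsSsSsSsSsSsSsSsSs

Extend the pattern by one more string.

SsSsSsSsSsSsSsSsSsSsSsSsSsSsSsSsSsSsSsSsSsS

Applying the rule to each of the 21 symbols of sSsSsSsSsSsSsSsSsSsSs gives the pieces SsS s SsS s SsS s SsS s SsS s SsS s SsS s SsS s SsS s SsS s SsS, which concatenate to the answer.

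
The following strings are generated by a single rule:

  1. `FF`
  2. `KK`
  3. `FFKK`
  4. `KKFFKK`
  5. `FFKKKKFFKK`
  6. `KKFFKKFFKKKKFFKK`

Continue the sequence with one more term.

FFKKKKFFKKKKFFKKFFKKKKFFKK

Each term (from the third on) is the two preceding terms concatenated in order: term 3 = FF·KK = FFKK.
The next term joins FFKKKKFFKK and KKFFKKFFKKKKFFKK.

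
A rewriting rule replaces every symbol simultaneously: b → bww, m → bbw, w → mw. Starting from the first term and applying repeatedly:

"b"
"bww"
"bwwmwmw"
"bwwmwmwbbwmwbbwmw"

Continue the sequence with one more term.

Applying the rule to each of the 17 symbols of bwwmwmwbbwmwbbwmw gives the pieces bww mw mw bbw mw bbw mw bww bww mw bbw mw bww bww mw bbw mw, which concatenate to the answer.

bwwmwmwbbwmwbbwmwbwwbwwmwbbwmwbwwbwwmwbbwmw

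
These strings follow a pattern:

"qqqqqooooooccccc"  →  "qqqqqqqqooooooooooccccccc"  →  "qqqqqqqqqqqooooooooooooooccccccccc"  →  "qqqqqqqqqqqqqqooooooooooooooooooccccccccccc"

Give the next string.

qqqqqqqqqqqqqqqqqooooooooooooooooooooooccccccccccccc

The n-th term is 3n-1 q's then 4n-2 o's then 2n+1 c's, where the shown terms are n = 2, 3, 4, 5.
Setting n = 6 gives 17, 22, 13 characters in each block.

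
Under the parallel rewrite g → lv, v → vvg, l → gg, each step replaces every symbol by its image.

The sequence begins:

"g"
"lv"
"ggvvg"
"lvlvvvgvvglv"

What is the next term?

ggvvgggvvgvvgvvglvvvgvvglvggvvg

Expanding lvlvvvgvvglv: l→gg, v→vvg, l→gg, v→vvg, v→vvg, v→vvg, g→lv, v→vvg, v→vvg, g→lv, l→gg, v→vvg. Concatenated: gg vvg gg vvg vvg vvg lv vvg vvg lv gg vvg.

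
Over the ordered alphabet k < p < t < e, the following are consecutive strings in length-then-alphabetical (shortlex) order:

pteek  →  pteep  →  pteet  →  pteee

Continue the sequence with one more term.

The successor of pteee increments the rightmost position that isn't already e and resets every position after it to k.

pekkk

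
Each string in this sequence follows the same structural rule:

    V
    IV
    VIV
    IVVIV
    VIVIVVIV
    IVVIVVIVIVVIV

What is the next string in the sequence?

Each term (from the third on) is the two preceding terms concatenated in order: term 3 = V·IV = VIV.
So term 7 is VIVIVVIV·IVVIVVIVIVVIV.

VIVIVVIVIVVIVVIVIVVIV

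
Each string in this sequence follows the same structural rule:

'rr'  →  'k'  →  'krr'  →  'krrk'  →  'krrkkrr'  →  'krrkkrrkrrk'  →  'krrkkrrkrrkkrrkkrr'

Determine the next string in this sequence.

This is a Fibonacci-style word recurrence s(k) = s(k−1)·s(k−2): e.g. k·rr = krr.
The next term joins krrkkrrkrrkkrrkkrr and krrkkrrkrrk.

krrkkrrkrrkkrrkkrrkrrkkrrkrrk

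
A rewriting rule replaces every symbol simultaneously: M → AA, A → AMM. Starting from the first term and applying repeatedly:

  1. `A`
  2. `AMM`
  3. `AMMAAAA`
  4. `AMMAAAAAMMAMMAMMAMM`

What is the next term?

AMMAAAAAMMAMMAMMAMMAMMAAAAAMMAAAAAMMAAAAAMMAAAA

Replace each of the 19 characters of AMMAAAAAMMAMMAMMAMM in place — AMM AA AA AMM AMM AMM AMM AMM AA AA AMM AA AA AMM AA AA AMM AA AA — and concatenate.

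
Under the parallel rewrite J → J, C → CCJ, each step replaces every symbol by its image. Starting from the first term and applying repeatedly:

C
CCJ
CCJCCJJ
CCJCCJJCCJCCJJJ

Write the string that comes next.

Rewriting the 15 symbols of CCJCCJJCCJCCJJJ one by one yields CCJ CCJ J CCJ CCJ J J CCJ CCJ J CCJ CCJ J J J; concatenated:

CCJCCJJCCJCCJJJCCJCCJJCCJCCJJJJ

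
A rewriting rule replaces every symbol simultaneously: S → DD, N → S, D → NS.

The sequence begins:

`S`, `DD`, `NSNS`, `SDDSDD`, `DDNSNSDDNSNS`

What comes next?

NSNSSDDSDDNSNSSDDSDD

Rewriting each symbol of DDNSNSDDNSNS: D→NS, D→NS, N→S, S→DD, N→S, S→DD, D→NS, D→NS, N→S, S→DD, N→S, S→DD, which concatenates to NS NS S DD S DD NS NS S DD S DD.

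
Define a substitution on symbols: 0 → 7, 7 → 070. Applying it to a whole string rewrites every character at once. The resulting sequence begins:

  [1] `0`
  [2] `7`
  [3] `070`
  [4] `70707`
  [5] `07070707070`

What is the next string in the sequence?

Apply φ to 07070707070 symbol by symbol: 0→7, 7→070, 0→7, 7→070, 0→7, 7→070, 0→7, 7→070, 0→7, 7→070, 0→7; joined: 7 070 7 070 7 070 7 070 7 070 7.

707070707070707070707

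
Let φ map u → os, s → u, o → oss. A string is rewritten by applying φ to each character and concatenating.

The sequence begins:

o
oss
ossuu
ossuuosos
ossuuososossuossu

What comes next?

ossuuososossuossuossuuosossuuos

φ(ossuuososossuossu) expands symbol-by-symbol to oss u u os os oss u oss u oss u u os oss u u os; joining the 17 pieces gives the next term.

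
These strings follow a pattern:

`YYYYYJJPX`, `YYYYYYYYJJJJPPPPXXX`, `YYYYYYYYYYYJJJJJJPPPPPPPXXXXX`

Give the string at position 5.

YYYYYYYYYYYYYYYYYJJJJJJJJJJPPPPPPPPPPPPPXXXXXXXXX

Term n consists of 3n+2 Y's, followed by 2n J's, followed by 3n-2 P's, followed by 2n-1 X's (n = 1, 2, …).
Setting n = 5 gives 17, 10, 13, 9 characters in each block.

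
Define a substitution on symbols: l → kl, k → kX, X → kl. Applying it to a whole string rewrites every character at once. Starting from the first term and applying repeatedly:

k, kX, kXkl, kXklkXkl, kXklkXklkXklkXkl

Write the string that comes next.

kXklkXklkXklkXklkXklkXklkXklkXkl

φ(kXklkXklkXklkXkl) expands symbol-by-symbol to kX kl kX kl kX kl kX kl kX kl kX kl kX kl kX kl; joining the 16 pieces gives the next term.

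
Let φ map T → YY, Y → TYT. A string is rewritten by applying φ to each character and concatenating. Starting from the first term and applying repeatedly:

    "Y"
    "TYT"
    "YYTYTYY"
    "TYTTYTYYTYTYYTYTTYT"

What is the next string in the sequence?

φ(TYTTYTYYTYTYYTYTTYT) expands symbol-by-symbol to YY TYT YY YY TYT YY TYT TYT YY TYT YY TYT TYT YY TYT YY YY TYT YY; joining the 19 pieces gives the next term.

YYTYTYYYYTYTYYTYTTYTYYTYTYYTYTTYTYYTYTYYYYTYTYY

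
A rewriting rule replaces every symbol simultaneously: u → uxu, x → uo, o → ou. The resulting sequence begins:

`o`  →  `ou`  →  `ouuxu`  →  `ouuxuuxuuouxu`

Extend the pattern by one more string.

ouuxuuxuuouxuuxuuouxuuxuouuxuuouxu

Applying the rule to each of the 13 symbols of ouuxuuxuuouxu gives the pieces ou uxu uxu uo uxu uxu uo uxu uxu ou uxu uo uxu, which concatenate to the answer.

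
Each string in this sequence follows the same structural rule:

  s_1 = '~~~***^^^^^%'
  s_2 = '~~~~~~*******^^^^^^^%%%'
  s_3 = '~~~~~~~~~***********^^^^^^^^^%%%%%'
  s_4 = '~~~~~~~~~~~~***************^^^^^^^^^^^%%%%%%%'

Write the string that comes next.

~~~~~~~~~~~~~~~*******************^^^^^^^^^^^^^%%%%%%%%%

Each string has the form ~^{3n} *^{4n-1} ^^{2n+3} %^{2n-1} (n = 1, 2, …).
For the next term, n = 5, so the run lengths are 15, 19, 13, 9.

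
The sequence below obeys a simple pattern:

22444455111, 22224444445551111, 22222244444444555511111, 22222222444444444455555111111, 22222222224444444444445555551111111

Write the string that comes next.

22222222222244444444444444555555511111111

Each string has the form 2^{2n} 4^{2n+2} 5^{n+1} 1^{n+2} (n = 1, 2, …).
At n = 6 the blocks have lengths 12, 14, 7, 8.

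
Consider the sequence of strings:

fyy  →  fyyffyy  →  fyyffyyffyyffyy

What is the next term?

fyyffyyffyyffyyffyyffyyffyyffyy

Every step duplicates the string with 'f' between the halves.
One more doubling of fyyffyyffyyffyy gives the answer.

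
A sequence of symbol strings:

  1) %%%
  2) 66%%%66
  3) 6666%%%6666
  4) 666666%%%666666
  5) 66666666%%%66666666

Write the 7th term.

666666666666%%%666666666666

s(k+1) = 66·s(k)·66, so each term gains 66 as a prefix and 66 as a suffix.
From 66666666%%%66666666, 2 further steps: 66666666%%%66666666 → 6666666666%%%6666666666 → (answer).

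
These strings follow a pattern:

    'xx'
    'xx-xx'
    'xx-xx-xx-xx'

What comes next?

Every step duplicates the string with '-' between the halves.
One more doubling of xx-xx-xx-xx gives the answer.

xx-xx-xx-xx-xx-xx-xx-xx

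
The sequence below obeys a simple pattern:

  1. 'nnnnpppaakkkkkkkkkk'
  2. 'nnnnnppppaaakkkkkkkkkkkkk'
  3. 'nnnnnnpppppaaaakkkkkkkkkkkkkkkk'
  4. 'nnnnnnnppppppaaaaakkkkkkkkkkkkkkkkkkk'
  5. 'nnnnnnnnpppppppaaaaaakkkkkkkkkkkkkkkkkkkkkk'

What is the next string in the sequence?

Each string has the form n^{n+1} p^{n} a^{n-1} k^{3n+1}, where the shown terms are n = 3, 4, 5, 6, 7.
For the next term, n = 8, so the run lengths are 9, 8, 7, 25.

nnnnnnnnnppppppppaaaaaaakkkkkkkkkkkkkkkkkkkkkkkkk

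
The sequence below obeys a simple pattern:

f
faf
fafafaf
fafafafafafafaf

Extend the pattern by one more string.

Each string is two copies of the previous one joined by 'a'.
So the next term is two copies of fafafafafafafaf with 'a' between the halves.

fafafafafafafafafafafafafafafaf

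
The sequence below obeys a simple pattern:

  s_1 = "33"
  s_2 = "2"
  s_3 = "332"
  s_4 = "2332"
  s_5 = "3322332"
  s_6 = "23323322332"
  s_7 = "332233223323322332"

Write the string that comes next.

Each term (from the third on) is the two preceding terms concatenated in order: term 3 = 33·2 = 332.
The next term joins 23323322332 and 332233223323322332.

23323322332332233223323322332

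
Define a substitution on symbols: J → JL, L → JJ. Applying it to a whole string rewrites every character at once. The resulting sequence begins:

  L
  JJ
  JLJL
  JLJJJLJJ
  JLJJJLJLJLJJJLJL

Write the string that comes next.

JLJJJLJLJLJJJLJJJLJJJLJLJLJJJLJJ

Replace each of the 16 characters of JLJJJLJLJLJJJLJL in place — JL JJ JL JL JL JJ JL JJ JL JJ JL JL JL JJ JL JJ — and concatenate.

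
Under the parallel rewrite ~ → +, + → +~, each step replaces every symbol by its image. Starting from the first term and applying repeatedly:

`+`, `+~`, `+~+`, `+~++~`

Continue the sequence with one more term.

Expanding +~++~: +→+~, ~→+, +→+~, +→+~, ~→+. Concatenated: +~ + +~ +~ +.

+~++~+~+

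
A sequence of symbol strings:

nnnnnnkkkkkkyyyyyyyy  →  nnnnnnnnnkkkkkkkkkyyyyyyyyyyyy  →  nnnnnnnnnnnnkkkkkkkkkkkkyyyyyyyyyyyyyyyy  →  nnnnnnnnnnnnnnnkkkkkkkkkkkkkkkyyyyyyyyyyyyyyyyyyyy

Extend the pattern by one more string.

nnnnnnnnnnnnnnnnnnkkkkkkkkkkkkkkkkkkyyyyyyyyyyyyyyyyyyyyyyyy

Reading off run lengths: n runs 6, 9, 12, 15; k runs 6, 9, 12, 15; y runs 8, 12, 16, 20 — each is linear in n, where the shown terms are n = 2, 3, 4, 5.
Setting n = 6 gives 18, 18, 24 characters in each block.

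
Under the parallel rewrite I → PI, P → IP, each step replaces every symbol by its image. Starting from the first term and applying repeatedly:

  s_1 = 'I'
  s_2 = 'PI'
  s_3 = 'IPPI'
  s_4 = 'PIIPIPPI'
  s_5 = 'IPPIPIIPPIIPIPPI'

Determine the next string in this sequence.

Rewriting the 16 symbols of IPPIPIIPPIIPIPPI one by one yields PI IP IP PI IP PI PI IP IP PI PI IP PI IP IP PI; concatenated:

PIIPIPPIIPPIPIIPIPPIPIIPPIIPIPPI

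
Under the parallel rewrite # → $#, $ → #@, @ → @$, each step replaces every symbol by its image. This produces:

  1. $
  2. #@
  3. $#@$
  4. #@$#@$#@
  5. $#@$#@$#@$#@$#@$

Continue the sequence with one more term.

#@$#@$#@$#@$#@$#@$#@$#@$#@$#@$#@

Replace each of the 16 characters of $#@$#@$#@$#@$#@$ in place — #@ $# @$ #@ $# @$ #@ $# @$ #@ $# @$ #@ $# @$ #@ — and concatenate.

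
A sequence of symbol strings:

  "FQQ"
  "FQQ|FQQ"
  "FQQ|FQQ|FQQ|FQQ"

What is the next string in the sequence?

FQQ|FQQ|FQQ|FQQ|FQQ|FQQ|FQQ|FQQ

Every step duplicates the string with '|' between the halves.
One more doubling of FQQ|FQQ|FQQ|FQQ gives the answer.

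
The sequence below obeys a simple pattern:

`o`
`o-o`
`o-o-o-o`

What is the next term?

o-o-o-o-o-o-o-o

s(k+1) = s(k)·-·s(k) — each term doubles the last with '-' between the halves.
So the next term is two copies of o-o-o-o with '-' between the halves.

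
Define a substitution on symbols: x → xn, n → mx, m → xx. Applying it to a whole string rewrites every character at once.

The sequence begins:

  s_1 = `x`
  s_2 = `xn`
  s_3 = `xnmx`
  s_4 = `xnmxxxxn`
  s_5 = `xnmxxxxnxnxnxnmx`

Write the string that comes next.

xnmxxxxnxnxnxnmxxnmxxnmxxnmxxxxn

φ(xnmxxxxnxnxnxnmx) expands symbol-by-symbol to xn mx xx xn xn xn xn mx xn mx xn mx xn mx xx xn; joining the 16 pieces gives the next term.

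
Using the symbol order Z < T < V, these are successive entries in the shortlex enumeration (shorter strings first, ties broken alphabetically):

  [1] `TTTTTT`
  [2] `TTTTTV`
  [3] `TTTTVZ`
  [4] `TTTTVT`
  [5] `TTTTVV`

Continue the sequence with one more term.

TTTVZZ

Find the rightmost character of TTTTVV below V, bump it to the next letter, and reset everything to its right to Z.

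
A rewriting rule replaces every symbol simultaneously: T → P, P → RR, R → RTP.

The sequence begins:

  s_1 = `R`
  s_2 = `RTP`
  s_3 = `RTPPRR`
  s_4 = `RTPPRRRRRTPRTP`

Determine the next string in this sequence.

Replace each of the 14 characters of RTPPRRRRRTPRTP in place — RTP P RR RR RTP RTP RTP RTP RTP P RR RTP P RR — and concatenate.

RTPPRRRRRTPRTPRTPRTPRTPPRRRTPPRR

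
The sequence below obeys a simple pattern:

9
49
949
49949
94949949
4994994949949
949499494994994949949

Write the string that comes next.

This is a Fibonacci-style word recurrence s(k) = s(k−2)·s(k−1): e.g. 9·49 = 949.
So term 8 is 4994994949949·949499494994994949949.

4994994949949949499494994994949949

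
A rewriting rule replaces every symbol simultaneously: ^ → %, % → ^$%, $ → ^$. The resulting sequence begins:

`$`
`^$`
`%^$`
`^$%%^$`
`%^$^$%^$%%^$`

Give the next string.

^$%%^$%^$^$%%^$^$%^$%%^$

Apply φ to %^$^$%^$%%^$ symbol by symbol: %→^$%, ^→%, $→^$, ^→%, $→^$, %→^$%, ^→%, $→^$, %→^$%, %→^$%, ^→%, $→^$; joined: ^$% % ^$ % ^$ ^$% % ^$ ^$% ^$% % ^$.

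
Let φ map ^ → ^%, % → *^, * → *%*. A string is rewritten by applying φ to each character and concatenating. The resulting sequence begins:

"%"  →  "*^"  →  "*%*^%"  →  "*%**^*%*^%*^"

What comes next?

Apply φ to *%**^*%*^%*^ symbol by symbol: *→*%*, %→*^, *→*%*, *→*%*, ^→^%, *→*%*, %→*^, *→*%*, ^→^%, %→*^, *→*%*, ^→^%; joined: *%* *^ *%* *%* ^% *%* *^ *%* ^% *^ *%* ^%.

*%**^*%**%*^%*%**^*%*^%*^*%*^%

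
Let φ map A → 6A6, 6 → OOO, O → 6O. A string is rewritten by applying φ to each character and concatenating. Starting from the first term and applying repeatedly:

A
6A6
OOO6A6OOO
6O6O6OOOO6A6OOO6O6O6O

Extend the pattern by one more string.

OOO6OOOO6OOOO6O6O6O6OOOO6A6OOO6O6O6OOOO6OOOO6OOOO6O

φ(6O6O6OOOO6A6OOO6O6O6O) expands symbol-by-symbol to OOO 6O OOO 6O OOO 6O 6O 6O 6O OOO 6A6 OOO 6O 6O 6O OOO 6O OOO 6O OOO 6O; joining the 21 pieces gives the next term.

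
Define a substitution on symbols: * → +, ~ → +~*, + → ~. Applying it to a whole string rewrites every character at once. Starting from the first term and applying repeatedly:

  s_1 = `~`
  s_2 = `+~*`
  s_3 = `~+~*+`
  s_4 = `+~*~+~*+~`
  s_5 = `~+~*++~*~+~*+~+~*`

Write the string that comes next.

Rewriting the 17 symbols of ~+~*++~*~+~*+~+~* one by one yields +~* ~ +~* + ~ ~ +~* + +~* ~ +~* + ~ +~* ~ +~* +; concatenated:

+~*~+~*+~~+~*++~*~+~*+~+~*~+~*+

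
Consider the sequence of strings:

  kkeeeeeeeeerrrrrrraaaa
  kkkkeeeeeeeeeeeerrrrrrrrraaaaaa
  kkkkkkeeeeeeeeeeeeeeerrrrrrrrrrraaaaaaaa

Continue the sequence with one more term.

kkkkkkkkeeeeeeeeeeeeeeeeeerrrrrrrrrrrrraaaaaaaaaa

Term n consists of 2n-2 k's, followed by 3n+3 e's, followed by 2n+3 r's, followed by 2n a's, where the shown terms are n = 2, 3, 4.
Setting n = 5 gives 8, 18, 13, 10 characters in each block.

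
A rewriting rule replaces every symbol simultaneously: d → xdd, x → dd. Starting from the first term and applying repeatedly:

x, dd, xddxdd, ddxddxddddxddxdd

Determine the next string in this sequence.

Applying the rule to each of the 16 symbols of ddxddxddddxddxdd gives the pieces xdd xdd dd xdd xdd dd xdd xdd xdd xdd dd xdd xdd dd xdd xdd, which concatenate to the answer.

xddxddddxddxddddxddxddxddxddddxddxddddxddxdd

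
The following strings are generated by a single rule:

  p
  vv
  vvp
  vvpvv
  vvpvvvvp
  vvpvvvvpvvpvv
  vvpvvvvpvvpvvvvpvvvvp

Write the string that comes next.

vvpvvvvpvvpvvvvpvvvvpvvpvvvvpvvpvv

From term 3 onward, concatenate the last term with the second-to-last: vv·p = vvp, vvp·vv = vvpvv, …
So term 8 is vvpvvvvpvvpvvvvpvvvvp·vvpvvvvpvvpvv.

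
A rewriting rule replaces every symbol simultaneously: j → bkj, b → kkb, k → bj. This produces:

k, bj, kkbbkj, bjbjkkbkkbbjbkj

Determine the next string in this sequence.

φ(bjbjkkbkkbbjbkj) expands symbol-by-symbol to kkb bkj kkb bkj bj bj kkb bj bj kkb kkb bkj kkb bj bkj; joining the 15 pieces gives the next term.

kkbbkjkkbbkjbjbjkkbbjbjkkbkkbbkjkkbbjbkj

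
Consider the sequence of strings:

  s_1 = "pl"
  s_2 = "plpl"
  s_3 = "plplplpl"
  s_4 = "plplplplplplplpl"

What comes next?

Each string is two copies of the previous one concatenated.
Doubling plplplplplplplpl:

plplplplplplplplplplplplplplplpl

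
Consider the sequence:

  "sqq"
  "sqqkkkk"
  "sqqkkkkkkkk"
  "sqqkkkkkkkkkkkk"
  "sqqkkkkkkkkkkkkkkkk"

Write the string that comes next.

sqqkkkkkkkkkkkkkkkkkkkk

The strings grow by a fixed suffix kkkk each time.
So the next term is sqqkkkkkkkkkkkkkkkk·kkkk.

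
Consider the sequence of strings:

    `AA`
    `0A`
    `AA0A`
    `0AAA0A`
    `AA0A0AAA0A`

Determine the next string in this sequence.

0AAA0AAA0A0AAA0A

This is a Fibonacci-style word recurrence s(k) = s(k−2)·s(k−1): e.g. AA·0A = AA0A.
Continuing: 0AAA0A · AA0A0AAA0A gives term 6.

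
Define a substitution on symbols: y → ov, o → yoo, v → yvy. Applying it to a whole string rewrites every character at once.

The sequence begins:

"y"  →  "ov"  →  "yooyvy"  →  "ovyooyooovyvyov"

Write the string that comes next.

Replace each of the 15 characters of ovyooyooovyvyov in place — yoo yvy ov yoo yoo ov yoo yoo yoo yvy ov yvy ov yoo yvy — and concatenate.

yooyvyovyooyooovyooyooyooyvyovyvyovyooyvy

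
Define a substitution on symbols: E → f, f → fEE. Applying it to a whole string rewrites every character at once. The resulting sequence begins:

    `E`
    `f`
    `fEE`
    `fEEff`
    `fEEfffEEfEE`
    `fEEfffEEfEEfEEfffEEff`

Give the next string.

Replace each of the 21 characters of fEEfffEEfEEfEEfffEEff in place — fEE f f fEE fEE fEE f f fEE f f fEE f f fEE fEE fEE f f fEE fEE — and concatenate.

fEEfffEEfEEfEEfffEEfffEEfffEEfEEfEEfffEEfEE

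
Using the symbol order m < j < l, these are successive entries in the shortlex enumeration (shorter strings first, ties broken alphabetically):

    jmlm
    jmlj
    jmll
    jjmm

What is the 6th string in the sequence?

jjml

Stepping forward 2 times from jjmm: jjmm → jjmj, then the target.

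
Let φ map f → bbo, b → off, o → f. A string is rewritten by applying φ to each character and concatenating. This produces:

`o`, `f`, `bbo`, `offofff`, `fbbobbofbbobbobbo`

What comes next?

φ(fbbobbofbbobbobbo) expands symbol-by-symbol to bbo off off f off off f bbo off off f off off f off off f; joining the 17 pieces gives the next term.

bbooffofffoffofffbbooffofffoffofffoffofff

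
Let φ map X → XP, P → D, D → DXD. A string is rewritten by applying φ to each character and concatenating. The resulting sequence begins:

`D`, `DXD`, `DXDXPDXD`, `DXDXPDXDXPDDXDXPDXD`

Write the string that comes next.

φ(DXDXPDXDXPDDXDXPDXD) expands symbol-by-symbol to DXD XP DXD XP D DXD XP DXD XP D DXD DXD XP DXD XP D DXD XP DXD; joining the 19 pieces gives the next term.

DXDXPDXDXPDDXDXPDXDXPDDXDDXDXPDXDXPDDXDXPDXD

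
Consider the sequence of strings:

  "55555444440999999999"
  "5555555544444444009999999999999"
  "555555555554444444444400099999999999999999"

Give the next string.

55555555555555444444444444440000999999999999999999999

Each string has the form 5^{3n-1} 4^{3n-1} 0^{n-1} 9^{4n+1}, where the shown terms are n = 2, 3, 4.
Setting n = 5 gives 14, 14, 4, 21 characters in each block.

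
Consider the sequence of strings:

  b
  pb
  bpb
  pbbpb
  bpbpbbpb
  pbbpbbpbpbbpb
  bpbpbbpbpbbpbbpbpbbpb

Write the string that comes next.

pbbpbbpbpbbpbbpbpbbpbpbbpbbpbpbbpb

This is a Fibonacci-style word recurrence s(k) = s(k−2)·s(k−1): e.g. b·pb = bpb.
Continuing: pbbpbbpbpbbpb · bpbpbbpbpbbpbbpbpbbpb gives term 8.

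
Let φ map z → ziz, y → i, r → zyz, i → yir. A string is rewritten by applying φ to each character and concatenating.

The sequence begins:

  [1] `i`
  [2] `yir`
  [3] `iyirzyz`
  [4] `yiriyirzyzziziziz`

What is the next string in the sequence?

Rewriting the 17 symbols of yiriyirzyzziziziz one by one yields i yir zyz yir i yir zyz ziz i ziz ziz yir ziz yir ziz yir ziz; concatenated:

iyirzyzyiriyirzyzzizizizzizyirzizyirzizyirziz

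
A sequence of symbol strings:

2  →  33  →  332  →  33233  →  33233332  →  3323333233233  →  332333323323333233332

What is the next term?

From term 3 onward, concatenate the last term with the second-to-last: 33·2 = 332, 332·33 = 33233, …
So term 8 is 332333323323333233332·3323333233233.

3323333233233332333323323333233233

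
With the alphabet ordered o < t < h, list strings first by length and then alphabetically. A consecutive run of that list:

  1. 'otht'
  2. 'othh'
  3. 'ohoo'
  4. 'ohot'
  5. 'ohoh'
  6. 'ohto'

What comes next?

The successor of ohto increments the rightmost position that isn't already h and resets every position after it to o.

ohtt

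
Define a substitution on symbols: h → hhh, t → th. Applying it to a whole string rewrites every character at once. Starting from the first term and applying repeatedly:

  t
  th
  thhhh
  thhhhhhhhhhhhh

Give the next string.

Rewriting the 14 symbols of thhhhhhhhhhhhh one by one yields th hhh hhh hhh hhh hhh hhh hhh hhh hhh hhh hhh hhh hhh; concatenated:

thhhhhhhhhhhhhhhhhhhhhhhhhhhhhhhhhhhhhhhh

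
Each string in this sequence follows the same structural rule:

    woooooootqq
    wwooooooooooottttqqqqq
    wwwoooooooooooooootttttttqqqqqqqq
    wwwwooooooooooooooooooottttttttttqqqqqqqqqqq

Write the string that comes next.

Term n consists of n w's, followed by 4n+3 o's, followed by 3n-2 t's, followed by 3n-1 q's (n = 1, 2, …).
At n = 5 the blocks have lengths 5, 23, 13, 14.

wwwwwoooooooooooooooooooooootttttttttttttqqqqqqqqqqqqqq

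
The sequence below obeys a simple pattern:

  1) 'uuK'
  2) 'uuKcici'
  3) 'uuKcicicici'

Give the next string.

Every step adds cici to the end: s(k+1) = s(k)·cici.
One more step from uuKcicicici gives the answer.

uuKcicicicicici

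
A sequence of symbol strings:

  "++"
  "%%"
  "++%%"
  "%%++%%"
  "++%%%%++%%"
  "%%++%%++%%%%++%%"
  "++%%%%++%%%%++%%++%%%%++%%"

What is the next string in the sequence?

From term 3 onward, concatenate the second-to-last term with the last: ++·%% = ++%%, %%·++%% = %%++%%, …
The next term joins %%++%%++%%%%++%% and ++%%%%++%%%%++%%++%%%%++%%.

%%++%%++%%%%++%%++%%%%++%%%%++%%++%%%%++%%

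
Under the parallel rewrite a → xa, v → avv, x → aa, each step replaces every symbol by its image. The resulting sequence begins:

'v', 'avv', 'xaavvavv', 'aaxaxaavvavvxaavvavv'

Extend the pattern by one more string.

Replace each of the 20 characters of aaxaxaavvavvxaavvavv in place — xa xa aa xa aa xa xa avv avv xa avv avv aa xa xa avv avv xa avv avv — and concatenate.

xaxaaaxaaaxaxaavvavvxaavvavvaaxaxaavvavvxaavvavv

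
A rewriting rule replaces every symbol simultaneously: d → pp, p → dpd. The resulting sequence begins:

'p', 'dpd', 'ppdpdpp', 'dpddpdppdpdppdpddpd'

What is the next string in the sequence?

ppdpdppppdpdppdpddpdppdpdppdpddpdppdpdppppdpdpp

Applying the rule to each of the 19 symbols of dpddpdppdpdppdpddpd gives the pieces pp dpd pp pp dpd pp dpd dpd pp dpd pp dpd dpd pp dpd pp pp dpd pp, which concatenate to the answer.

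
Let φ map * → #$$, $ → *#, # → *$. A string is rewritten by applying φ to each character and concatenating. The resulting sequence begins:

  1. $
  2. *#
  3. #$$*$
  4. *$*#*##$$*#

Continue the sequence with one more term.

#$$*##$$*$#$$*$*$*#*##$$*$

Rewriting each symbol of *$*#*##$$*#: *→#$$, $→*#, *→#$$, #→*$, *→#$$, #→*$, #→*$, $→*#, $→*#, *→#$$, #→*$, which concatenates to #$$ *# #$$ *$ #$$ *$ *$ *# *# #$$ *$.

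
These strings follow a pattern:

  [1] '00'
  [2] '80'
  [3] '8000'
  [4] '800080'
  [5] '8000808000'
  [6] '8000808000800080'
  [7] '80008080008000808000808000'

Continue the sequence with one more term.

Each term (from the third on) is the previous term followed by the one before it: term 3 = 80·00 = 8000.
The next term joins 80008080008000808000808000 and 8000808000800080.

800080800080008080008080008000808000800080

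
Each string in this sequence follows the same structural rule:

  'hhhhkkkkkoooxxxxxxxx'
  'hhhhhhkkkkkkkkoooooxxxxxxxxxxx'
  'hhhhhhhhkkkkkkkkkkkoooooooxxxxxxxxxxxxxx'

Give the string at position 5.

The n-th term is 2n h's then 3n-1 k's then 2n-1 o's then 3n+2 x's, where the shown terms are n = 2, 3, 4.
Setting n = 6 gives 12, 17, 11, 20 characters in each block.

hhhhhhhhhhhhkkkkkkkkkkkkkkkkkoooooooooooxxxxxxxxxxxxxxxxxxxx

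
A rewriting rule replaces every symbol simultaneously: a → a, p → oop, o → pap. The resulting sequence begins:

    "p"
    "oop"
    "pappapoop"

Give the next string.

oopaoopoopaooppappapoop

Apply φ to pappapoop symbol by symbol: p→oop, a→a, p→oop, p→oop, a→a, p→oop, o→pap, o→pap, p→oop; joined: oop a oop oop a oop pap pap oop.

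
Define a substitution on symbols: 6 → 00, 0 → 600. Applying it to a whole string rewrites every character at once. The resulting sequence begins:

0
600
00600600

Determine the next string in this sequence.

Expanding 00600600: 0→600, 0→600, 6→00, 0→600, 0→600, 6→00, 0→600, 0→600. Concatenated: 600 600 00 600 600 00 600 600.

6006000060060000600600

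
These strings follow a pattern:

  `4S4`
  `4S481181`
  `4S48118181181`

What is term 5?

Every step adds 81181 to the end: s(k+1) = s(k)·81181.
From 4S48118181181, 2 further steps: 4S48118181181 → 4S4811818118181181 → (answer).

4S481181811818118181181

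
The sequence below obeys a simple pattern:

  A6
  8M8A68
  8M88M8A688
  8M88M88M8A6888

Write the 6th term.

Each term wraps the previous one in 8M8 on the left and 8 on the right.
From 8M88M88M8A6888, 2 further steps: 8M88M88M8A6888 → 8M88M88M88M8A68888 → (answer).

8M88M88M88M88M8A688888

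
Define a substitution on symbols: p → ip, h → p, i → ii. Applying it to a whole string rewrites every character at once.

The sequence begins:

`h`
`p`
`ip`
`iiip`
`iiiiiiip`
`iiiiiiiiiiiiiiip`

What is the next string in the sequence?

iiiiiiiiiiiiiiiiiiiiiiiiiiiiiiip

Applying the rule to each of the 16 symbols of iiiiiiiiiiiiiiip gives the pieces ii ii ii ii ii ii ii ii ii ii ii ii ii ii ii ip, which concatenate to the answer.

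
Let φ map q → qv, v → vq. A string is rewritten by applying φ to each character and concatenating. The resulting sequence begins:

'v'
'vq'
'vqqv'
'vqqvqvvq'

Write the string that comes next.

vqqvqvvqqvvqvqqv

Expanding vqqvqvvq: v→vq, q→qv, q→qv, v→vq, q→qv, v→vq, v→vq, q→qv. Concatenated: vq qv qv vq qv vq vq qv.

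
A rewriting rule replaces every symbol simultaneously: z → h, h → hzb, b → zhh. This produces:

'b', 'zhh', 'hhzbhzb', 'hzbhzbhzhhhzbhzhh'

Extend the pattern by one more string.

Rewriting the 17 symbols of hzbhzbhzhhhzbhzhh one by one yields hzb h zhh hzb h zhh hzb h hzb hzb hzb h zhh hzb h hzb hzb; concatenated:

hzbhzhhhzbhzhhhzbhhzbhzbhzbhzhhhzbhhzbhzb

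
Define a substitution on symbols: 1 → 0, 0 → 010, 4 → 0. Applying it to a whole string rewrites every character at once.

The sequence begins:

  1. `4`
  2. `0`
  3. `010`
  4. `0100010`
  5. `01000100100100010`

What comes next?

Rewriting the 17 symbols of 01000100100100010 one by one yields 010 0 010 010 010 0 010 010 0 010 010 0 010 010 010 0 010; concatenated:

01000100100100010010001001000100100100010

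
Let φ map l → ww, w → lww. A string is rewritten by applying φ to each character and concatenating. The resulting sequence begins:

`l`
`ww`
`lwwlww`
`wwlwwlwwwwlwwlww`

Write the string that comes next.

Applying the rule to each of the 16 symbols of wwlwwlwwwwlwwlww gives the pieces lww lww ww lww lww ww lww lww lww lww ww lww lww ww lww lww, which concatenate to the answer.

lwwlwwwwlwwlwwwwlwwlwwlwwlwwwwlwwlwwwwlwwlww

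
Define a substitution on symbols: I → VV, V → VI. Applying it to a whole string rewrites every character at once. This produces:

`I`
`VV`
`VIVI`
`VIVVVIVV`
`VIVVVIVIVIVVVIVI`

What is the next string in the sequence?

Replace each of the 16 characters of VIVVVIVIVIVVVIVI in place — VI VV VI VI VI VV VI VV VI VV VI VI VI VV VI VV — and concatenate.

VIVVVIVIVIVVVIVVVIVVVIVIVIVVVIVV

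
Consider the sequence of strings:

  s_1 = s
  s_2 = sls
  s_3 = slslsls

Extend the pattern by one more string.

slslslslslslsls

Every step duplicates the string with 'l' between the halves.
One more doubling of slslsls gives the answer.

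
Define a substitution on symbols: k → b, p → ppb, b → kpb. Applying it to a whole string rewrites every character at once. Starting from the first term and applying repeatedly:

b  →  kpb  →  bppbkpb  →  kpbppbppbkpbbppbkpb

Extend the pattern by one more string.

Replace each of the 19 characters of kpbppbppbkpbbppbkpb in place — b ppb kpb ppb ppb kpb ppb ppb kpb b ppb kpb kpb ppb ppb kpb b ppb kpb — and concatenate.

bppbkpbppbppbkpbppbppbkpbbppbkpbkpbppbppbkpbbppbkpb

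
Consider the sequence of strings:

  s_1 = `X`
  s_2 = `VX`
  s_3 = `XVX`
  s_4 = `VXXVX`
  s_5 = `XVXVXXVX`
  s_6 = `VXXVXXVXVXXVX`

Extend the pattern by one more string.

Each term (from the third on) is the two preceding terms concatenated in order: term 3 = X·VX = XVX.
Continuing: XVXVXXVX · VXXVXXVXVXXVX gives term 7.

XVXVXXVXVXXVXXVXVXXVX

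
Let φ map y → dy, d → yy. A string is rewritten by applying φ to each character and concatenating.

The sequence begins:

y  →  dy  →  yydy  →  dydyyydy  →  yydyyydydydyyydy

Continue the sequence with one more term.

Applying the rule to each of the 16 symbols of yydyyydydydyyydy gives the pieces dy dy yy dy dy dy yy dy yy dy yy dy dy dy yy dy, which concatenate to the answer.

dydyyydydydyyydyyydyyydydydyyydy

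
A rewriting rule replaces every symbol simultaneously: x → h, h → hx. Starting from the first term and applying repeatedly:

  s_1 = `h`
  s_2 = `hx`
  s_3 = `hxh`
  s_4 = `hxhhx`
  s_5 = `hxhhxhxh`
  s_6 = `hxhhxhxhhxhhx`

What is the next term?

Rewriting the 13 symbols of hxhhxhxhhxhhx one by one yields hx h hx hx h hx h hx hx h hx hx h; concatenated:

hxhhxhxhhxhhxhxhhxhxh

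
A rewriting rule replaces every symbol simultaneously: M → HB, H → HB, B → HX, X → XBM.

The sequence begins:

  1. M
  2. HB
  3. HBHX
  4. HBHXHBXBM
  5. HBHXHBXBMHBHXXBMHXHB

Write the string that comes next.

HBHXHBXBMHBHXXBMHXHBHBHXHBXBMXBMHXHBHBXBMHBHX

Applying the rule to each of the 20 symbols of HBHXHBXBMHBHXXBMHXHB gives the pieces HB HX HB XBM HB HX XBM HX HB HB HX HB XBM XBM HX HB HB XBM HB HX, which concatenate to the answer.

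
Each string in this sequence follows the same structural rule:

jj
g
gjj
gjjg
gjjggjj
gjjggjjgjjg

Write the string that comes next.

Each term (from the third on) is the previous term followed by the one before it: term 3 = g·jj = gjj.
Continuing: gjjggjjgjjg · gjjggjj gives term 7.

gjjggjjgjjggjjggjj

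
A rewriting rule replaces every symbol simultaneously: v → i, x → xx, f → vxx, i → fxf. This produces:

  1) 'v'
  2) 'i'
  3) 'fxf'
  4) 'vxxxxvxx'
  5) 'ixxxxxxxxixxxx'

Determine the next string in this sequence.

Replace each of the 14 characters of ixxxxxxxxixxxx in place — fxf xx xx xx xx xx xx xx xx fxf xx xx xx xx — and concatenate.

fxfxxxxxxxxxxxxxxxxfxfxxxxxxxx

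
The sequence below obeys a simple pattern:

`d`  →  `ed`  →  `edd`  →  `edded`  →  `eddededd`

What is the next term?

Each term (from the third on) is the previous term followed by the one before it: term 3 = ed·d = edd.
Continuing: eddededd · edded gives term 6.

eddededdedded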